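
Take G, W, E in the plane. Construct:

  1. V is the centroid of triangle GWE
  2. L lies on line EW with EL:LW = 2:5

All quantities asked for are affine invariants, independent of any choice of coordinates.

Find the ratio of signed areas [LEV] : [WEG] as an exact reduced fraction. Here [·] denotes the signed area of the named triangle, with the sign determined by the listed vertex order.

Choose coordinates G = (0, 0), W = (1, 0), E = (0, 1).
1. V is the centroid of triangle GWE ⇒ V = (1/3, 1/3)
2. L lies on line EW with EL:LW = 2:5 ⇒ L = (2/7, 5/7)
2·[LEV] = 2/21, 2·[WEG] = 1
[LEV]:[WEG] = 2/21:1 = 2/21

[LEV]:[WEG] = 2/21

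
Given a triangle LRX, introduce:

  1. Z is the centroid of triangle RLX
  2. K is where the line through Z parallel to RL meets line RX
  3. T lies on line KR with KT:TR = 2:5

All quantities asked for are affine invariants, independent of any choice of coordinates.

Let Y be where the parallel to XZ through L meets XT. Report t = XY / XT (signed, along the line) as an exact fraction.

Choose coordinates L = (0, 0), R = (1, 0), X = (0, 1).
1. Z is the centroid of triangle RLX ⇒ Z = (1/3, 1/3)
2. K is where the line through Z parallel to RL meets line RX ⇒ K = (2/3, 1/3)
3. T lies on line KR with KT:TR = 2:5 ⇒ T = (16/21, 5/21)
through L parallel to XZ: direction (1/3, -2/3); meets XT at Y = (-1, 2)
Y = X + t·(T−X) with t = -21/16

t = -21/16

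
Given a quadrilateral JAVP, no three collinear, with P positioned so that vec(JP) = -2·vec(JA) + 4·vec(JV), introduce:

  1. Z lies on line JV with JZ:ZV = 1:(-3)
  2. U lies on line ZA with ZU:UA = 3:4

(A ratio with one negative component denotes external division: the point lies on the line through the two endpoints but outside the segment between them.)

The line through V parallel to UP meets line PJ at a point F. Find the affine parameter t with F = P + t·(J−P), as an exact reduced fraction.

t = -9/8

Assign J = (0, 0), A = (1, 0), V = (0, 1), P = (-2, 4) — the answer is frame-independent, so this choice is without loss of generality.
1. Z lies on line JV with JZ:ZV = 1:(-3) ⇒ Z = (0, -1/2)
2. U lies on line ZA with ZU:UA = 3:4 ⇒ U = (3/7, -2/7)
through V parallel to UP: direction (-17/7, 30/7); meets PJ at F = (-17/4, 17/2)
F = P + t·(J−P) with t = -9/8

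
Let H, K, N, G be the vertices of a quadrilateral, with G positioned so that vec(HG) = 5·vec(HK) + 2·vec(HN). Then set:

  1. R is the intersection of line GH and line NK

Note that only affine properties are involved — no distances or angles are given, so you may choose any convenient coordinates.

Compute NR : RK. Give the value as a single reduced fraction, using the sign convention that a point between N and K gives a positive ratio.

NR:RK = 5/2

Assign H = (0, 0), K = (1, 0), N = (0, 1), G = (5, 2) — the answer is frame-independent, so this choice is without loss of generality.
1. R is the intersection of line GH and line NK ⇒ R = (5/7, 2/7)
R = N + t·(K−N) with t = 5/7, so NR:RK = t:(1−t) = 5/7:2/7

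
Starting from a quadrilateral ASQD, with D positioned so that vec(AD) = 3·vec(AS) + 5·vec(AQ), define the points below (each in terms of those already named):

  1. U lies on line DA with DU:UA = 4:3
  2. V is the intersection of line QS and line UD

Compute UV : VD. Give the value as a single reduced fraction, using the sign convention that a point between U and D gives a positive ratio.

Choose coordinates A = (0, 0), S = (1, 0), Q = (0, 1), D = (3, 5).
1. U lies on line DA with DU:UA = 4:3 ⇒ U = (9/7, 15/7)
2. V is the intersection of line QS and line UD ⇒ V = (3/8, 5/8)
V = U + t·(D−U) with t = -17/32, so UV:VD = t:(1−t) = -17/32:49/32

UV:VD = -17/49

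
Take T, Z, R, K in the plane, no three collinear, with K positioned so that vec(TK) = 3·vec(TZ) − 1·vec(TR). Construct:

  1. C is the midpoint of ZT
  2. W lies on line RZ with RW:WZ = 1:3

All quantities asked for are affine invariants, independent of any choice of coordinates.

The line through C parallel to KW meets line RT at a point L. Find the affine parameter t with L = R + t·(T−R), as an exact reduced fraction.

Work in coordinates with T = (0, 0), Z = (1, 0), R = (0, 1), K = (3, -1).
1. C is the midpoint of ZT ⇒ C = (1/2, 0)
2. W lies on line RZ with RW:WZ = 1:3 ⇒ W = (1/4, 3/4)
through C parallel to KW: direction (-11/4, 7/4); meets RT at L = (0, 7/22)
L = R + t·(T−R) with t = 15/22

t = 15/22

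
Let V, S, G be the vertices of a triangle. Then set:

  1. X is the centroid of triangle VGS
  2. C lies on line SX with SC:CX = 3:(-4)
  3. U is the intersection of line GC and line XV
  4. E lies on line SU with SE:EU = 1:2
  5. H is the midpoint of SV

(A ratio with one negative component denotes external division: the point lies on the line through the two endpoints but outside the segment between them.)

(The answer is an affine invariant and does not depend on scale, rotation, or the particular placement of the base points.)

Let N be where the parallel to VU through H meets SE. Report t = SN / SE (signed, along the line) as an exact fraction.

t = 3/2

Choose coordinates V = (0, 0), S = (1, 0), G = (0, 1).
1. X is the centroid of triangle VGS ⇒ X = (1/3, 1/3)
2. C lies on line SX with SC:CX = 3:(-4) ⇒ C = (3, -1)
3. U is the intersection of line GC and line XV ⇒ U = (3/5, 3/5)
4. E lies on line SU with SE:EU = 1:2 ⇒ E = (13/15, 1/5)
5. H is the midpoint of SV ⇒ H = (1/2, 0)
through H parallel to VU: direction (3/5, 3/5); meets SE at N = (4/5, 3/10)
N = S + t·(E−S) with t = 3/2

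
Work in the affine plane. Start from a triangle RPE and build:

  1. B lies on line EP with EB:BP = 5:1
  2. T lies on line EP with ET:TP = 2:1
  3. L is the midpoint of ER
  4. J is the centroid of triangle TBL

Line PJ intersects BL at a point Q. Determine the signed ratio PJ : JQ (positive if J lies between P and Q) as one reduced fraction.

Assign R = (0, 0), P = (1, 0), E = (0, 1) — the answer is frame-independent, so this choice is without loss of generality.
1. B lies on line EP with EB:BP = 5:1 ⇒ B = (5/6, 1/6)
2. T lies on line EP with ET:TP = 2:1 ⇒ T = (2/3, 1/3)
3. L is the midpoint of ER ⇒ L = (0, 1/2)
4. J is the centroid of triangle TBL ⇒ J = (1/2, 1/3)
line PJ meets BL at Q = (5/8, 1/4)
J = P + t·(Q−P) with t = 4/3, so PJ:JQ = 4/3:-1/3

PJ:JQ = -4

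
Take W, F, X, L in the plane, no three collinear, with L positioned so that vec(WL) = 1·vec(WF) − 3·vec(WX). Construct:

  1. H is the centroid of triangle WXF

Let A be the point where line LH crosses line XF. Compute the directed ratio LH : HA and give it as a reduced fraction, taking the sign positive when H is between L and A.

Set W = (0, 0), F = (1, 0), X = (0, 1), L = (1, -3); any affine frame gives the same invariant.
1. H is the centroid of triangle WXF ⇒ H = (1/3, 1/3)
line LH meets XF at A = (1/4, 3/4)
H = L + t·(A−L) with t = 8/9, so LH:HA = 8/9:1/9

LH:HA = 8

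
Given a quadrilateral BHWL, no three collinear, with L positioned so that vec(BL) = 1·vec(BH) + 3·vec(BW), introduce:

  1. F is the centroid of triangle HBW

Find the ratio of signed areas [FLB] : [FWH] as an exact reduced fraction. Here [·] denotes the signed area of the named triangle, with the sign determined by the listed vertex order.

[FLB]:[FWH] = -2

Work in coordinates with B = (0, 0), H = (1, 0), W = (0, 1), L = (1, 3).
1. F is the centroid of triangle HBW ⇒ F = (1/3, 1/3)
2·[FLB] = 2/3, 2·[FWH] = -1/3
[FLB]:[FWH] = 2/3:-1/3 = -2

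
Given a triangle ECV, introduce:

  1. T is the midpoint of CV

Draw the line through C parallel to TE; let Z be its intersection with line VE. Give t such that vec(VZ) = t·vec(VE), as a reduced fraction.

Work in coordinates with E = (0, 0), C = (1, 0), V = (0, 1).
1. T is the midpoint of CV ⇒ T = (1/2, 1/2)
through C parallel to TE: direction (-1/2, -1/2); meets VE at Z = (0, -1)
Z = V + t·(E−V) with t = 2

t = 2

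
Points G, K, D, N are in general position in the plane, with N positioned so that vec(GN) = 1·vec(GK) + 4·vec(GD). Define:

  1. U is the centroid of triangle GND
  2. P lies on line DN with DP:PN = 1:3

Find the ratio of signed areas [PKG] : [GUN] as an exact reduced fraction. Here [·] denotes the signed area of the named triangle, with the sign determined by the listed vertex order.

Work in coordinates with G = (0, 0), K = (1, 0), D = (0, 1), N = (1, 4).
1. U is the centroid of triangle GND ⇒ U = (1/3, 5/3)
2. P lies on line DN with DP:PN = 1:3 ⇒ P = (1/4, 7/4)
2·[PKG] = -7/4, 2·[GUN] = -1/3
[PKG]:[GUN] = -7/4:-1/3 = 21/4

[PKG]:[GUN] = 21/4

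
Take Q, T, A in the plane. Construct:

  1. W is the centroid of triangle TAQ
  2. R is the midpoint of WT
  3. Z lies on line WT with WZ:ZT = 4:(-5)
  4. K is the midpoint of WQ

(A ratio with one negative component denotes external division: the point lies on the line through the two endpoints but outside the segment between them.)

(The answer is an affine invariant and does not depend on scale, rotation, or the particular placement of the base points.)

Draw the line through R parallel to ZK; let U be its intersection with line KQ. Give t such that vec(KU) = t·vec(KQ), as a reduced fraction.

Set Q = (0, 0), T = (1, 0), A = (0, 1); any affine frame gives the same invariant.
1. W is the centroid of triangle TAQ ⇒ W = (1/3, 1/3)
2. R is the midpoint of WT ⇒ R = (2/3, 1/6)
3. Z lies on line WT with WZ:ZT = 4:(-5) ⇒ Z = (-7/3, 5/3)
4. K is the midpoint of WQ ⇒ K = (1/6, 1/6)
through R parallel to ZK: direction (5/2, -3/2); meets KQ at U = (17/48, 17/48)
U = K + t·(Q−K) with t = -9/8

t = -9/8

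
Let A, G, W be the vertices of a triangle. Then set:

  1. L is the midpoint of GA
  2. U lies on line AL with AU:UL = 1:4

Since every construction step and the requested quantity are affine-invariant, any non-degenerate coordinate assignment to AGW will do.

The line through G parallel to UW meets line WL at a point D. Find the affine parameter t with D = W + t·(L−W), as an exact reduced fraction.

Choose coordinates A = (0, 0), G = (1, 0), W = (0, 1).
1. L is the midpoint of GA ⇒ L = (1/2, 0)
2. U lies on line AL with AU:UL = 1:4 ⇒ U = (1/10, 0)
through G parallel to UW: direction (-1/10, 1); meets WL at D = (9/8, -5/4)
D = W + t·(L−W) with t = 9/4

t = 9/4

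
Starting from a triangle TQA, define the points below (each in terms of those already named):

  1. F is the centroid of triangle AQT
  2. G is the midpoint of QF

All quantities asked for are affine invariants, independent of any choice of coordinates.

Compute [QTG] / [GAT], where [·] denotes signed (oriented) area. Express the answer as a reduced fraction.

[QTG]:[GAT] = -1/4

Choose coordinates T = (0, 0), Q = (1, 0), A = (0, 1).
1. F is the centroid of triangle AQT ⇒ F = (1/3, 1/3)
2. G is the midpoint of QF ⇒ G = (2/3, 1/6)
2·[QTG] = -1/6, 2·[GAT] = 2/3
[QTG]:[GAT] = -1/6:2/3 = -1/4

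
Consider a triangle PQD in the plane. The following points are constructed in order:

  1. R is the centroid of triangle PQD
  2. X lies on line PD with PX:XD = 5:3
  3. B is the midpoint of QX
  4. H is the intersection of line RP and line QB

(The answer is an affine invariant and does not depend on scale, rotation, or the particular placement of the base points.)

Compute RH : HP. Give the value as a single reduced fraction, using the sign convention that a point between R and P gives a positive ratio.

Choose coordinates P = (0, 0), Q = (1, 0), D = (0, 1).
1. R is the centroid of triangle PQD ⇒ R = (1/3, 1/3)
2. X lies on line PD with PX:XD = 5:3 ⇒ X = (0, 5/8)
3. B is the midpoint of QX ⇒ B = (1/2, 5/16)
4. H is the intersection of line RP and line QB ⇒ H = (5/13, 5/13)
H = R + t·(P−R) with t = -2/13, so RH:HP = t:(1−t) = -2/13:15/13

RH:HP = -2/15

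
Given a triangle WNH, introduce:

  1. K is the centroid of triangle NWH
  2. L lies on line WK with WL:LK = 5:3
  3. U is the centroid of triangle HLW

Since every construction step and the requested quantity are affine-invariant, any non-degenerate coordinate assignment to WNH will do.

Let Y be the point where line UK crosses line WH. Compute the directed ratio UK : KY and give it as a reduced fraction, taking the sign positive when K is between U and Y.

Set W = (0, 0), N = (1, 0), H = (0, 1); any affine frame gives the same invariant.
1. K is the centroid of triangle NWH ⇒ K = (1/3, 1/3)
2. L lies on line WK with WL:LK = 5:3 ⇒ L = (5/24, 5/24)
3. U is the centroid of triangle HLW ⇒ U = (5/72, 29/72)
line UK meets WH at Y = (0, 8/19)
K = U + t·(Y−U) with t = -19/5, so UK:KY = -19/5:24/5

UK:KY = -19/24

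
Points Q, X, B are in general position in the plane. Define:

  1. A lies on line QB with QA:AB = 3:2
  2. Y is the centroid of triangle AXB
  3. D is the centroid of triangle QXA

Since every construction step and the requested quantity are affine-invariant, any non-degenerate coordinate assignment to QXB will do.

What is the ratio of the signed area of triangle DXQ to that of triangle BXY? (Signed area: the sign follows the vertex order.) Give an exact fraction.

Work in coordinates with Q = (0, 0), X = (1, 0), B = (0, 1).
1. A lies on line QB with QA:AB = 3:2 ⇒ A = (0, 3/5)
2. Y is the centroid of triangle AXB ⇒ Y = (1/3, 8/15)
3. D is the centroid of triangle QXA ⇒ D = (1/3, 1/5)
2·[DXQ] = -1/5, 2·[BXY] = -2/15
[DXQ]:[BXY] = -1/5:-2/15 = 3/2

[DXQ]:[BXY] = 3/2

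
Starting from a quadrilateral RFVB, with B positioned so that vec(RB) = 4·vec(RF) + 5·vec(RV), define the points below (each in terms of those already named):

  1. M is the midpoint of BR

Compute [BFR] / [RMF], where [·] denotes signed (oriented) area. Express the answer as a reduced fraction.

[BFR]:[RMF] = 2

Choose coordinates R = (0, 0), F = (1, 0), V = (0, 1), B = (4, 5).
1. M is the midpoint of BR ⇒ M = (2, 5/2)
2·[BFR] = -5, 2·[RMF] = -5/2
[BFR]:[RMF] = -5:-5/2 = 2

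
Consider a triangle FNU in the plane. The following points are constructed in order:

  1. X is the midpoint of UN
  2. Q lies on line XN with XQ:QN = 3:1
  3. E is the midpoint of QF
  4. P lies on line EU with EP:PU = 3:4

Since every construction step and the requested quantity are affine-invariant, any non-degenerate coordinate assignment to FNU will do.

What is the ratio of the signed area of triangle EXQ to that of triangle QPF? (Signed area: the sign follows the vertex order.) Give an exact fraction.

[EXQ]:[QPF] = -1/2

Set F = (0, 0), N = (1, 0), U = (0, 1); any affine frame gives the same invariant.
1. X is the midpoint of UN ⇒ X = (1/2, 1/2)
2. Q lies on line XN with XQ:QN = 3:1 ⇒ Q = (7/8, 1/8)
3. E is the midpoint of QF ⇒ E = (7/16, 1/16)
4. P lies on line EU with EP:PU = 3:4 ⇒ P = (1/4, 13/28)
2·[EXQ] = -3/16, 2·[QPF] = 3/8
[EXQ]:[QPF] = -3/16:3/8 = -1/2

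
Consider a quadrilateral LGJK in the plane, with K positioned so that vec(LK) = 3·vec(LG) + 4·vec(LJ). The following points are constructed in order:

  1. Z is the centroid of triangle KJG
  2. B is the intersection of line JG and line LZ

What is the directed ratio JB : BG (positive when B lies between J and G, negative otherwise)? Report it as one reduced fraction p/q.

Assign L = (0, 0), G = (1, 0), J = (0, 1), K = (3, 4) — the answer is frame-independent, so this choice is without loss of generality.
1. Z is the centroid of triangle KJG ⇒ Z = (4/3, 5/3)
2. B is the intersection of line JG and line LZ ⇒ B = (4/9, 5/9)
B = J + t·(G−J) with t = 4/9, so JB:BG = t:(1−t) = 4/9:5/9

JB:BG = 4/5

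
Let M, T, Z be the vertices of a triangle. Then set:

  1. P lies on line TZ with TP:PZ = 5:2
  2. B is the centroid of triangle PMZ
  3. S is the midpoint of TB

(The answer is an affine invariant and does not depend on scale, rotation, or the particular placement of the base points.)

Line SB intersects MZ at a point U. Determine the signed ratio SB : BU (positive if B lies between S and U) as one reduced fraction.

SB:BU = 19/4

Work in coordinates with M = (0, 0), T = (1, 0), Z = (0, 1).
1. P lies on line TZ with TP:PZ = 5:2 ⇒ P = (2/7, 5/7)
2. B is the centroid of triangle PMZ ⇒ B = (2/21, 4/7)
3. S is the midpoint of TB ⇒ S = (23/42, 2/7)
line SB meets MZ at U = (0, 12/19)
B = S + t·(U−S) with t = 19/23, so SB:BU = 19/23:4/23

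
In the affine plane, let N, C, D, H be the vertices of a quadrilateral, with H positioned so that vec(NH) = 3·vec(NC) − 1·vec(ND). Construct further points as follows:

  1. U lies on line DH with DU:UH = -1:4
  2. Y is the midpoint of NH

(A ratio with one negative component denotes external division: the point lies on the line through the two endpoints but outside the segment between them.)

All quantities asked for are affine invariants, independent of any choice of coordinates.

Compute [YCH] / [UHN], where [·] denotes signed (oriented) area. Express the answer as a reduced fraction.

[YCH]:[UHN] = 1/8

Assign N = (0, 0), C = (1, 0), D = (0, 1), H = (3, -1) — the answer is frame-independent, so this choice is without loss of generality.
1. U lies on line DH with DU:UH = -1:4 ⇒ U = (-1, 5/3)
2. Y is the midpoint of NH ⇒ Y = (3/2, -1/2)
2·[YCH] = -1/2, 2·[UHN] = -4
[YCH]:[UHN] = -1/2:-4 = 1/8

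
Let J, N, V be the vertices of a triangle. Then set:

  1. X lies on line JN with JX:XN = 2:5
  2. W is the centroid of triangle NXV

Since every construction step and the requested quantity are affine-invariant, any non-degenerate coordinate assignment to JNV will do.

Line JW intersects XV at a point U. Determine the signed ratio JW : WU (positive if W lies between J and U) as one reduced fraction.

JW:WU = -11/5

Work in coordinates with J = (0, 0), N = (1, 0), V = (0, 1).
1. X lies on line JN with JX:XN = 2:5 ⇒ X = (2/7, 0)
2. W is the centroid of triangle NXV ⇒ W = (3/7, 1/3)
line JW meets XV at U = (18/77, 2/11)
W = J + t·(U−J) with t = 11/6, so JW:WU = 11/6:-5/6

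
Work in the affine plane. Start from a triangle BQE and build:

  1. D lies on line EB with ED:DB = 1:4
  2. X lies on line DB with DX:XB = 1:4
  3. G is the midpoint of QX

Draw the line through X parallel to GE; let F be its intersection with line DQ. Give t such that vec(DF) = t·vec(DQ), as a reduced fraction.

Work in coordinates with B = (0, 0), Q = (1, 0), E = (0, 1).
1. D lies on line EB with ED:DB = 1:4 ⇒ D = (0, 4/5)
2. X lies on line DB with DX:XB = 1:4 ⇒ X = (0, 16/25)
3. G is the midpoint of QX ⇒ G = (1/2, 8/25)
through X parallel to GE: direction (-1/2, 17/25); meets DQ at F = (-2/7, 36/35)
F = D + t·(Q−D) with t = -2/7

t = -2/7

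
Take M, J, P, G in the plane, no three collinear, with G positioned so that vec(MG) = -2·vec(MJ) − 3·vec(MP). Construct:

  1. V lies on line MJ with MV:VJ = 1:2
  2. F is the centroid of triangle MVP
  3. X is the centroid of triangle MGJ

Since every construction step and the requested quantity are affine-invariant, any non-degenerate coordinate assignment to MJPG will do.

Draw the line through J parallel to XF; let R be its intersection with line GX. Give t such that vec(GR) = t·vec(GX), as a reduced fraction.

t = 2

Assign M = (0, 0), J = (1, 0), P = (0, 1), G = (-2, -3) — the answer is frame-independent, so this choice is without loss of generality.
1. V lies on line MJ with MV:VJ = 1:2 ⇒ V = (1/3, 0)
2. F is the centroid of triangle MVP ⇒ F = (1/9, 1/3)
3. X is the centroid of triangle MGJ ⇒ X = (-1/3, -1)
through J parallel to XF: direction (4/9, 4/3); meets GX at R = (4/3, 1)
R = G + t·(X−G) with t = 2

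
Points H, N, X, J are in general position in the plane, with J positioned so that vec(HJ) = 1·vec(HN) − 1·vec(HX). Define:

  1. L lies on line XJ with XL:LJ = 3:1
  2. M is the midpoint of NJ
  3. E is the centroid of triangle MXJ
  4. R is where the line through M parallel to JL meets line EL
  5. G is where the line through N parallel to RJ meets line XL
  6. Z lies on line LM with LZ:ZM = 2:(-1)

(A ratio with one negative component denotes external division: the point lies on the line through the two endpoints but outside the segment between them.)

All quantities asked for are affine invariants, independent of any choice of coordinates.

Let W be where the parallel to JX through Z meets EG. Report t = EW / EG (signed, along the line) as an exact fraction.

t = -5

Work in coordinates with H = (0, 0), N = (1, 0), X = (0, 1), J = (1, -1).
1. L lies on line XJ with XL:LJ = 3:1 ⇒ L = (3/4, -1/2)
2. M is the midpoint of NJ ⇒ M = (1, -1/2)
3. E is the centroid of triangle MXJ ⇒ E = (2/3, -1/6)
4. R is where the line through M parallel to JL meets line EL ⇒ R = (1/2, 1/2)
5. G is where the line through N parallel to RJ meets line XL ⇒ G = (2, -3)
6. Z lies on line LM with LZ:ZM = 2:(-1) ⇒ Z = (5/4, -1/2)
through Z parallel to JX: direction (-1, 2); meets EG at W = (-6, 14)
W = E + t·(G−E) with t = -5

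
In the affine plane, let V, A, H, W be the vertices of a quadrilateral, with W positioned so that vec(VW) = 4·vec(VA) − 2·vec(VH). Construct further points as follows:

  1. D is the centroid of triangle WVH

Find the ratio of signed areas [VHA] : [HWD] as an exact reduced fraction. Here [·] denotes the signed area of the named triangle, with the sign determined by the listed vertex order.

Set V = (0, 0), A = (1, 0), H = (0, 1), W = (4, -2); any affine frame gives the same invariant.
1. D is the centroid of triangle WVH ⇒ D = (4/3, -1/3)
2·[VHA] = -1, 2·[HWD] = -4/3
[VHA]:[HWD] = -1:-4/3 = 3/4

[VHA]:[HWD] = 3/4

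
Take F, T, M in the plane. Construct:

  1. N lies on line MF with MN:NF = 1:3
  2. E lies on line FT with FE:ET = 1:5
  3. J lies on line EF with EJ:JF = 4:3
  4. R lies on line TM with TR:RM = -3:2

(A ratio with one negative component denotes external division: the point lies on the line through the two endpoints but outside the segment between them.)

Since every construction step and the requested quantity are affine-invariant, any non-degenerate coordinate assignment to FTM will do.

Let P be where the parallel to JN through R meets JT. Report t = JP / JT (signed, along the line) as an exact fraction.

t = -25/13

Assign F = (0, 0), T = (1, 0), M = (0, 1) — the answer is frame-independent, so this choice is without loss of generality.
1. N lies on line MF with MN:NF = 1:3 ⇒ N = (0, 3/4)
2. E lies on line FT with FE:ET = 1:5 ⇒ E = (1/6, 0)
3. J lies on line EF with EJ:JF = 4:3 ⇒ J = (1/14, 0)
4. R lies on line TM with TR:RM = -3:2 ⇒ R = (-2, 3)
through R parallel to JN: direction (-1/14, 3/4); meets JT at P = (-12/7, 0)
P = J + t·(T−J) with t = -25/13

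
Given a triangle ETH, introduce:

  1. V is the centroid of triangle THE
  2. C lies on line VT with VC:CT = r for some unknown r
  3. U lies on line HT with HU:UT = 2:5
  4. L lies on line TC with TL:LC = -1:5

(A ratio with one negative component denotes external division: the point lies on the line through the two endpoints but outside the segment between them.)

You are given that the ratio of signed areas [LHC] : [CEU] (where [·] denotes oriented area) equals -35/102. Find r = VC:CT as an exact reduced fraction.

Choose coordinates E = (0, 0), T = (1, 0), H = (0, 1).
1. V is the centroid of triangle THE ⇒ V = (1/3, 1/3)
2. With VC:CT = r, write λ = r/(r+1) so C = V + λ·(T−V); C is affine-linear in λ
3. U lies on line HT with HU:UT = 2:5 ⇒ U = (2/7, 5/7)
4. L lies on line TC with TL:LC = -1:5 ⇒ L is an affine combination of earlier points and hence also affine-linear in λ
Every point depending on C is an affine combination of C and λ-independent points, so each such coordinate is linear in λ; the λ² term in each signed area is a multiple of (T−V)×(T−V) = 0, so 2·[LHC] and 2·[CEU] are each linear in λ. Evaluating at λ=0 and λ=1:
  2·[LHC] = -5/12·λ + 5/12,   2·[CEU] = -4/7·λ − 1/7
So [LHC]:[CEU] = (-5/12·λ + 5/12) / (-4/7·λ − 1/7). Setting this equal to -35/102:
  -5/12·λ + 5/12 = -35/102·(-4/7·λ − 1/7)  ⇒  λ = 3/5
Then r = λ/(1−λ) = (3/5)/(2/5) = 3/2. Check: with r = 3/2, C = (11/15, 2/15) and [LHC]:[CEU] = -35/102 as required.

r = 3/2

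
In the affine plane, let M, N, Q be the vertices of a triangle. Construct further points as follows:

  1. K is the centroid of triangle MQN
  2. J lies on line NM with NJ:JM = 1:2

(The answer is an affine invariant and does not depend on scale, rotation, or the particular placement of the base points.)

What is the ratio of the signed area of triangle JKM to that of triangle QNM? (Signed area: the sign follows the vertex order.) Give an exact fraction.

Choose coordinates M = (0, 0), N = (1, 0), Q = (0, 1).
1. K is the centroid of triangle MQN ⇒ K = (1/3, 1/3)
2. J lies on line NM with NJ:JM = 1:2 ⇒ J = (2/3, 0)
2·[JKM] = 2/9, 2·[QNM] = -1
[JKM]:[QNM] = 2/9:-1 = -2/9

[JKM]:[QNM] = -2/9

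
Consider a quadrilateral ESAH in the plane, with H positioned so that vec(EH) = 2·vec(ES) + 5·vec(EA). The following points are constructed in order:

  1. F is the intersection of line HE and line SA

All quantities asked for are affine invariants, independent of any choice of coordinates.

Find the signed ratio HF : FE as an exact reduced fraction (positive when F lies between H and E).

Set E = (0, 0), S = (1, 0), A = (0, 1), H = (2, 5); any affine frame gives the same invariant.
1. F is the intersection of line HE and line SA ⇒ F = (2/7, 5/7)
F = H + t·(E−H) with t = 6/7, so HF:FE = t:(1−t) = 6/7:1/7

HF:FE = 6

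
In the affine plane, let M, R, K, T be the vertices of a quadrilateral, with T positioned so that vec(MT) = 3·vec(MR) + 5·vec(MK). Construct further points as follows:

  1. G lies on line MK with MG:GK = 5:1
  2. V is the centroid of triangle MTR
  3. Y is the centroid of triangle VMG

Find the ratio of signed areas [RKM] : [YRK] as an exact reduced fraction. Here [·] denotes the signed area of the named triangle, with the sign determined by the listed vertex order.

[RKM]:[YRK] = -18/5

Choose coordinates M = (0, 0), R = (1, 0), K = (0, 1), T = (3, 5).
1. G lies on line MK with MG:GK = 5:1 ⇒ G = (0, 5/6)
2. V is the centroid of triangle MTR ⇒ V = (4/3, 5/3)
3. Y is the centroid of triangle VMG ⇒ Y = (4/9, 5/6)
2·[RKM] = 1, 2·[YRK] = -5/18
[RKM]:[YRK] = 1:-5/18 = -18/5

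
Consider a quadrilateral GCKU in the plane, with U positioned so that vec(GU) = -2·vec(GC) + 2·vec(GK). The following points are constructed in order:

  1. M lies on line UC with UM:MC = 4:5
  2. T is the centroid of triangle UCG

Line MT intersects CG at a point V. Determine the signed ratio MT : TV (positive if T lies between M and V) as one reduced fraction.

Set G = (0, 0), C = (1, 0), K = (0, 1), U = (-2, 2); any affine frame gives the same invariant.
1. M lies on line UC with UM:MC = 4:5 ⇒ M = (-2/3, 10/9)
2. T is the centroid of triangle UCG ⇒ T = (-1/3, 2/3)
line MT meets CG at V = (1/6, 0)
T = M + t·(V−M) with t = 2/5, so MT:TV = 2/5:3/5

MT:TV = 2/3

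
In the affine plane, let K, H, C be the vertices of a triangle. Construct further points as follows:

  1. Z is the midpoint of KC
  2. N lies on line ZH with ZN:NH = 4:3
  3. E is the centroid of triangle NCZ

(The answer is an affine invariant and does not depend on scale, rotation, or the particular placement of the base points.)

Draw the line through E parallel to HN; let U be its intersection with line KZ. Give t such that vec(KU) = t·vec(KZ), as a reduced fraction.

t = 4/3

Work in coordinates with K = (0, 0), H = (1, 0), C = (0, 1).
1. Z is the midpoint of KC ⇒ Z = (0, 1/2)
2. N lies on line ZH with ZN:NH = 4:3 ⇒ N = (4/7, 3/14)
3. E is the centroid of triangle NCZ ⇒ E = (4/21, 4/7)
through E parallel to HN: direction (-3/7, 3/14); meets KZ at U = (0, 2/3)
U = K + t·(Z−K) with t = 4/3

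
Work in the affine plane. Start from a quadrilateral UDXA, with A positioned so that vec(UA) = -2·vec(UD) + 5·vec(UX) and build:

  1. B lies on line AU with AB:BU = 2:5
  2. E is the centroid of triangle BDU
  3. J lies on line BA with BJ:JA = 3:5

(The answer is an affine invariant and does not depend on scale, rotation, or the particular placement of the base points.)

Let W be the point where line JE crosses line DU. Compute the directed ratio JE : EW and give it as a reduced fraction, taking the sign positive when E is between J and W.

Set U = (0, 0), D = (1, 0), X = (0, 1), A = (-2, 5); any affine frame gives the same invariant.
1. B lies on line AU with AB:BU = 2:5 ⇒ B = (-10/7, 25/7)
2. E is the centroid of triangle BDU ⇒ E = (-1/7, 25/21)
3. J lies on line BA with BJ:JA = 3:5 ⇒ J = (-23/14, 115/28)
line JE meets DU at W = (23/49, 0)
E = J + t·(W−J) with t = 49/69, so JE:EW = 49/69:20/69

JE:EW = 49/20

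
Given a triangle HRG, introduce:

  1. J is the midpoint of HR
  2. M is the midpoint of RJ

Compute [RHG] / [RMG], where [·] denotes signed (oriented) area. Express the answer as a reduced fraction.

[RHG]:[RMG] = 4

Set H = (0, 0), R = (1, 0), G = (0, 1); any affine frame gives the same invariant.
1. J is the midpoint of HR ⇒ J = (1/2, 0)
2. M is the midpoint of RJ ⇒ M = (3/4, 0)
2·[RHG] = -1, 2·[RMG] = -1/4
[RHG]:[RMG] = -1:-1/4 = 4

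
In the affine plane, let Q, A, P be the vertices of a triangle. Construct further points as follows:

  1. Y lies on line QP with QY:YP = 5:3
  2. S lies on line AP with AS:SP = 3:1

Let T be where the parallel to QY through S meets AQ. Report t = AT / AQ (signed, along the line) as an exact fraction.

Set Q = (0, 0), A = (1, 0), P = (0, 1); any affine frame gives the same invariant.
1. Y lies on line QP with QY:YP = 5:3 ⇒ Y = (0, 5/8)
2. S lies on line AP with AS:SP = 3:1 ⇒ S = (1/4, 3/4)
through S parallel to QY: direction (0, 5/8); meets AQ at T = (1/4, 0)
T = A + t·(Q−A) with t = 3/4

t = 3/4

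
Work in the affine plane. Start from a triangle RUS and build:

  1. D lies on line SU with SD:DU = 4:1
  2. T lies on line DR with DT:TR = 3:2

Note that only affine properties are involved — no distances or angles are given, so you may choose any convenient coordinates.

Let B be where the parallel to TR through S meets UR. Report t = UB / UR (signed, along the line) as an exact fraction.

t = 5

Assign R = (0, 0), U = (1, 0), S = (0, 1) — the answer is frame-independent, so this choice is without loss of generality.
1. D lies on line SU with SD:DU = 4:1 ⇒ D = (4/5, 1/5)
2. T lies on line DR with DT:TR = 3:2 ⇒ T = (8/25, 2/25)
through S parallel to TR: direction (-8/25, -2/25); meets UR at B = (-4, 0)
B = U + t·(R−U) with t = 5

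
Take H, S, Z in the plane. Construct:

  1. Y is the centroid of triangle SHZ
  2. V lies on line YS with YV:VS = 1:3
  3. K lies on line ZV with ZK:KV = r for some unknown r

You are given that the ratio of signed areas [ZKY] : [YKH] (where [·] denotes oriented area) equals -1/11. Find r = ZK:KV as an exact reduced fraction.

r = 1/3

Choose coordinates H = (0, 0), S = (1, 0), Z = (0, 1).
1. Y is the centroid of triangle SHZ ⇒ Y = (1/3, 1/3)
2. V lies on line YS with YV:VS = 1:3 ⇒ V = (1/2, 1/4)
3. With ZK:KV = r, write λ = r/(r+1) so K = Z + λ·(V−Z); K is affine-linear in λ
Every point depending on K is an affine combination of K and λ-independent points, so each such coordinate is linear in λ; the λ² term in each signed area is a multiple of (V−Z)×(V−Z) = 0, so 2·[ZKY] and 2·[YKH] are each linear in λ. Evaluating at λ=0 and λ=1:
  2·[ZKY] = -1/12·λ,   2·[YKH] = -5/12·λ + 1/3
So [ZKY]:[YKH] = (-1/12·λ) / (-5/12·λ + 1/3). Setting this equal to -1/11:
  -1/12·λ = -1/11·(-5/12·λ + 1/3)  ⇒  λ = 1/4
Then r = λ/(1−λ) = (1/4)/(3/4) = 1/3. Check: with r = 1/3, K = (1/8, 13/16) and [ZKY]:[YKH] = -1/11 as required.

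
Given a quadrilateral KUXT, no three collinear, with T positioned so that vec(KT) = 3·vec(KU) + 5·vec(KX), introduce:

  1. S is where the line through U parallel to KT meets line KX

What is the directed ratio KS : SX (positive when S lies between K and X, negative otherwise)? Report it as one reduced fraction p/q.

KS:SX = -5/8

Work in coordinates with K = (0, 0), U = (1, 0), X = (0, 1), T = (3, 5).
1. S is where the line through U parallel to KT meets line KX ⇒ S = (0, -5/3)
S = K + t·(X−K) with t = -5/3, so KS:SX = t:(1−t) = -5/3:8/3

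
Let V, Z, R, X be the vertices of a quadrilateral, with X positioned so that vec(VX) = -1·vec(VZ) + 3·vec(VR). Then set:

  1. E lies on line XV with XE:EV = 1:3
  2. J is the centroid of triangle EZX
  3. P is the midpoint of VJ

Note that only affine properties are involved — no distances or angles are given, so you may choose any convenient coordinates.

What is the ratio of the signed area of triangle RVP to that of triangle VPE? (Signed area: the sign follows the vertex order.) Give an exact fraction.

[RVP]:[VPE] = -1/3

Choose coordinates V = (0, 0), Z = (1, 0), R = (0, 1), X = (-1, 3).
1. E lies on line XV with XE:EV = 1:3 ⇒ E = (-3/4, 9/4)
2. J is the centroid of triangle EZX ⇒ J = (-1/4, 7/4)
3. P is the midpoint of VJ ⇒ P = (-1/8, 7/8)
2·[RVP] = -1/8, 2·[VPE] = 3/8
[RVP]:[VPE] = -1/8:3/8 = -1/3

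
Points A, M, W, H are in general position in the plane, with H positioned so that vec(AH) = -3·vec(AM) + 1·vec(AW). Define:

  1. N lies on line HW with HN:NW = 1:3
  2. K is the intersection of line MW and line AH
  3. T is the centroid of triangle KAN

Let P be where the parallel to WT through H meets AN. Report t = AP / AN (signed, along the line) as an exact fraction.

t = 22/17

Set A = (0, 0), M = (1, 0), W = (0, 1), H = (-3, 1); any affine frame gives the same invariant.
1. N lies on line HW with HN:NW = 1:3 ⇒ N = (-9/4, 1)
2. K is the intersection of line MW and line AH ⇒ K = (3/2, -1/2)
3. T is the centroid of triangle KAN ⇒ T = (-1/4, 1/6)
through H parallel to WT: direction (-1/4, -5/6); meets AN at P = (-99/34, 22/17)
P = A + t·(N−A) with t = 22/17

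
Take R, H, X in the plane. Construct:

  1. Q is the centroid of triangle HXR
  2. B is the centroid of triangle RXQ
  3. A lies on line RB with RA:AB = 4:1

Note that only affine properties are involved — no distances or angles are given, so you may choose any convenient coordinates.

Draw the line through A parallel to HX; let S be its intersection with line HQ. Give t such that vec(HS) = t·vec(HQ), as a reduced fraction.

t = 5/3

Assign R = (0, 0), H = (1, 0), X = (0, 1) — the answer is frame-independent, so this choice is without loss of generality.
1. Q is the centroid of triangle HXR ⇒ Q = (1/3, 1/3)
2. B is the centroid of triangle RXQ ⇒ B = (1/9, 4/9)
3. A lies on line RB with RA:AB = 4:1 ⇒ A = (4/45, 16/45)
through A parallel to HX: direction (-1, 1); meets HQ at S = (-1/9, 5/9)
S = H + t·(Q−H) with t = 5/3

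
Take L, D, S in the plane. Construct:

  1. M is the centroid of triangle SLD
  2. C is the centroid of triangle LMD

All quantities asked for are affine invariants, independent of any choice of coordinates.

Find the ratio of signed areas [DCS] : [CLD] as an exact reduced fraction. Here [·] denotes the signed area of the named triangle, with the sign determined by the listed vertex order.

[DCS]:[CLD] = -4

Choose coordinates L = (0, 0), D = (1, 0), S = (0, 1).
1. M is the centroid of triangle SLD ⇒ M = (1/3, 1/3)
2. C is the centroid of triangle LMD ⇒ C = (4/9, 1/9)
2·[DCS] = -4/9, 2·[CLD] = 1/9
[DCS]:[CLD] = -4/9:1/9 = -4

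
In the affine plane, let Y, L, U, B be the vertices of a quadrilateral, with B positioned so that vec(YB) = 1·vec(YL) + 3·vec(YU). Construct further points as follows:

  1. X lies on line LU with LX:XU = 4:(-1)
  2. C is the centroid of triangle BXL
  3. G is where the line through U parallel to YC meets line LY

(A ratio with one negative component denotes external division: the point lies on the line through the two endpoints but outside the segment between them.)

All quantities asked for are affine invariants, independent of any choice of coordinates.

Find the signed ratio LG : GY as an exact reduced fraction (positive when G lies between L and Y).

LG:GY = -18/5

Choose coordinates Y = (0, 0), L = (1, 0), U = (0, 1), B = (1, 3).
1. X lies on line LU with LX:XU = 4:(-1) ⇒ X = (-1/3, 4/3)
2. C is the centroid of triangle BXL ⇒ C = (5/9, 13/9)
3. G is where the line through U parallel to YC meets line LY ⇒ G = (-5/13, 0)
G = L + t·(Y−L) with t = 18/13, so LG:GY = t:(1−t) = 18/13:-5/13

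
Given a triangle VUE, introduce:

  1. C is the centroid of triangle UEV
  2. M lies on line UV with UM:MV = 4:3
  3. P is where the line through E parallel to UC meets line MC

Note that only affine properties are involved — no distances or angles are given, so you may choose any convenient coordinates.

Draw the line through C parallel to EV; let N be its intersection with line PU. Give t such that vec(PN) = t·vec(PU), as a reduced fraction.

Assign V = (0, 0), U = (1, 0), E = (0, 1) — the answer is frame-independent, so this choice is without loss of generality.
1. C is the centroid of triangle UEV ⇒ C = (1/3, 1/3)
2. M lies on line UV with UM:MV = 4:3 ⇒ M = (3/7, 0)
3. P is where the line through E parallel to UC meets line MC ⇒ P = (1/6, 11/12)
through C parallel to EV: direction (0, -1); meets PU at N = (1/3, 11/15)
N = P + t·(U−P) with t = 1/5

t = 1/5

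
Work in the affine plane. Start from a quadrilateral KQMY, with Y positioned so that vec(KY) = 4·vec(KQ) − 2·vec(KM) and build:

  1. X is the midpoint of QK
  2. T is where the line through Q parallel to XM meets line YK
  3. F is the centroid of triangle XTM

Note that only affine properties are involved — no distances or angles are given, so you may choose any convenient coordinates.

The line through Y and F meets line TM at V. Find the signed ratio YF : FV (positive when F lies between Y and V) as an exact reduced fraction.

Work in coordinates with K = (0, 0), Q = (1, 0), M = (0, 1), Y = (4, -2).
1. X is the midpoint of QK ⇒ X = (1/2, 0)
2. T is where the line through Q parallel to XM meets line YK ⇒ T = (4/3, -2/3)
3. F is the centroid of triangle XTM ⇒ F = (11/18, 1/9)
line YF meets TM at V = (124/153, -2/153)
F = Y + t·(V−Y) with t = 17/16, so YF:FV = 17/16:-1/16

YF:FV = -17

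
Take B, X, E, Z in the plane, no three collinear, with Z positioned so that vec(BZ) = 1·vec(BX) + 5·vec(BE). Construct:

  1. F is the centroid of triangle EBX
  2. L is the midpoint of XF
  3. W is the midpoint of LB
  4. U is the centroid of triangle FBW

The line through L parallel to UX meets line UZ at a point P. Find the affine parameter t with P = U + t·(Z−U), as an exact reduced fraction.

t = 3/140

Work in coordinates with B = (0, 0), X = (1, 0), E = (0, 1), Z = (1, 5).
1. F is the centroid of triangle EBX ⇒ F = (1/3, 1/3)
2. L is the midpoint of XF ⇒ L = (2/3, 1/6)
3. W is the midpoint of LB ⇒ W = (1/3, 1/12)
4. U is the centroid of triangle FBW ⇒ U = (2/9, 5/36)
through L parallel to UX: direction (7/9, -5/36); meets UZ at P = (43/180, 35/144)
P = U + t·(Z−U) with t = 3/140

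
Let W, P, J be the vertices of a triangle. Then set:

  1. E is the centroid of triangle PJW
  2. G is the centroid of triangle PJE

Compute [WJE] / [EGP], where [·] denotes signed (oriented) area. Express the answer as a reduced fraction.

Choose coordinates W = (0, 0), P = (1, 0), J = (0, 1).
1. E is the centroid of triangle PJW ⇒ E = (1/3, 1/3)
2. G is the centroid of triangle PJE ⇒ G = (4/9, 4/9)
2·[WJE] = -1/3, 2·[EGP] = -1/9
[WJE]:[EGP] = -1/3:-1/9 = 3

[WJE]:[EGP] = 3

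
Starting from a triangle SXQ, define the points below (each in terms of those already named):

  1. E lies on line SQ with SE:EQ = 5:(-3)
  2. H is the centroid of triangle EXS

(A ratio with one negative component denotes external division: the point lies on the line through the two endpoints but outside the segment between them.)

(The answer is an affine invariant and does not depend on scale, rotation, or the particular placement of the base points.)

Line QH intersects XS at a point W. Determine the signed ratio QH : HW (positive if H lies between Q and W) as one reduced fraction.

Assign S = (0, 0), X = (1, 0), Q = (0, 1) — the answer is frame-independent, so this choice is without loss of generality.
1. E lies on line SQ with SE:EQ = 5:(-3) ⇒ E = (0, 5/2)
2. H is the centroid of triangle EXS ⇒ H = (1/3, 5/6)
line QH meets XS at W = (2, 0)
H = Q + t·(W−Q) with t = 1/6, so QH:HW = 1/6:5/6

QH:HW = 1/5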